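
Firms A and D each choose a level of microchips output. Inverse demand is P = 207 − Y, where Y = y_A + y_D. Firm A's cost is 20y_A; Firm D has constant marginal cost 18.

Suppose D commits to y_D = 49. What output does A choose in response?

Firm A's profit: π = y_A(207 − (y_A + y_D)) − 20y_A.
∂π/∂y_A = 187 − 2y_A − y_D = 0, so y_A = 93.5 − 0.5y_D.
At y_D = 49: y_A = 93.5 − 0.5·49 = 69.

69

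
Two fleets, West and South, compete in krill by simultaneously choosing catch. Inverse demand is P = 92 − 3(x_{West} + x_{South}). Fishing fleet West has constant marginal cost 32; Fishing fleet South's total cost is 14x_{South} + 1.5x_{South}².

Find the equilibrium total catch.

13.2

Fishing fleet West's profit: π = x_{West}(92 − 3(x_{West} + x_{South})) − 32x_{West}.
∂π/∂x_{West} = 60 − 6x_{West} − 3x_{South} = 0, so x_{West} = 10 − 0.5x_{South}.
For South: ∂π/∂x_{South} = 78 − 9x_{South} − 3x_{West} = 0 ⇒ x_{South} = 26/3 − (1/3)x_{West}.
Solving the two reaction functions simultaneously: (1 − (−0.5)(−1/3))x_{West} = 10 − 0.5·(26/3), so (5/6)x_{West} = 17/3 and x_{West} = 6.8.
Then x_{South} = 26/3 − (1/3)·6.8 = 6.4.
Total catch: 6.8 + 6.4 = 13.2.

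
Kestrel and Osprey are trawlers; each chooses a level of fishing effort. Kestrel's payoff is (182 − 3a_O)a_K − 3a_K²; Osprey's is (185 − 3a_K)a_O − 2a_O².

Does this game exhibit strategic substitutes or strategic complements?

strategic substitutes

Expanding Kestrel's payoff: 182a_K − 3a_Oa_K − 3a_K².
∂π/∂a_K = 182 − 3a_O − 6a_K = 0, so a_K = 91/3 − 0.5a_O.
The best-response slope da_K/da_O = −0.5 < 0: the reaction function is downward-sloping, so the choices are strategic substitutes.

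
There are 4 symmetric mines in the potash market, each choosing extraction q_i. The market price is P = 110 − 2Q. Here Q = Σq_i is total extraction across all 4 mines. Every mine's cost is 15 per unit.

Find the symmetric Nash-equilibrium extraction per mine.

9.5

A representative mine's profit is π_i = q_i(110 − 2Q) − 15q_i, with Q = q_i + Σ_{j≠i} q_j.
First-order condition: 95 − 4q_i − 2Σ_{j≠i} q_j = 0.
In a symmetric equilibrium every mine chooses the same q, so Σ_{j≠i} q_j = 3q. The condition becomes 95 − 10q = 0, giving q = 95/10 = 9.5.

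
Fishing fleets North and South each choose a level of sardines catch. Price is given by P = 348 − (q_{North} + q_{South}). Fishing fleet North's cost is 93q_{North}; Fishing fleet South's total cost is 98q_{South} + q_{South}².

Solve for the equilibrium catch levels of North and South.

Fishing fleet North's profit: π = q_{North}(348 − (q_{North} + q_{South})) − 93q_{North}.
∂π/∂q_{North} = 255 − 2q_{North} − q_{South} = 0, so q_{North} = 127.5 − 0.5q_{South}.
For South: ∂π/∂q_{South} = 250 − 4q_{South} − q_{North} = 0 ⇒ q_{South} = 62.5 − 0.25q_{North}.
Solving the two reaction functions simultaneously: (1 − (−0.5)(−0.25))q_{North} = 127.5 − 0.5·62.5, so 0.875q_{North} = 96.25 and q_{North} = 110.
Then q_{South} = 62.5 − 0.25·110 = 35.

110, 35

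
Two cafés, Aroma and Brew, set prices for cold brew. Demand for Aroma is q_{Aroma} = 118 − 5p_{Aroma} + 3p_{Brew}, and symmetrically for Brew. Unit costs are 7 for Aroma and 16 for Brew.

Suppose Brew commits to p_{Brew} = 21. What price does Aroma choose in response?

Aroma's profit: π = (p_{Aroma} − 7)(118 − 5p_{Aroma} + 3p_{Brew}).
∂π/∂p_{Aroma} = 153 − 10p_{Aroma} + 3p_{Brew} = 0 ⇒ p_{Aroma} = 15.3 + 0.3p_{Brew}.
At p_{Brew} = 21: p_{Aroma} = 15.3 + 0.3·21 = 21.6.

21.6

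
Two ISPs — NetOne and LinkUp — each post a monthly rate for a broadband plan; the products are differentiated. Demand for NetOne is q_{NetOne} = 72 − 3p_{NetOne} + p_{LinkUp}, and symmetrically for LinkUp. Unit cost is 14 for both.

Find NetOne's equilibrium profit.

NetOne's profit: π = (p_{NetOne} − 14)(72 − 3p_{NetOne} + p_{LinkUp}).
∂π/∂p_{NetOne} = 114 − 6p_{NetOne} + p_{LinkUp} = 0 ⇒ p_{NetOne} = 19 + (1/6)p_{LinkUp}.
The game is symmetric, so in equilibrium p_{LinkUp} = p_{NetOne}: the reaction function gives (5/6)p_{NetOne} = 19, hence p_{NetOne} = 22.8.
q_{NetOne} = 72 − 3·22.8 + 22.8 = 26.4.
Profit = (22.8 − 14)·26.4 = 232.32.

232.32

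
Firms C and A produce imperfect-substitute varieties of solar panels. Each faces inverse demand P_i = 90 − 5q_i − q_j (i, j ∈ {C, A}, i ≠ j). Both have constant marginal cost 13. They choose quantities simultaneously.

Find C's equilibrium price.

Firm C's profit: π = q_C(90 − 5q_C − q_A) − 13q_C.
∂π/∂q_C = 77 − 10q_C − q_A = 0 ⇒ q_C = 7.7 − 0.1q_A.
Setting q_C = q_A in the reaction function: q_C = 7.7 − 0.1q_C, so q_C = 7.7 / 1.1 = 7.
P_C = 90 − 5·7 − 7 = 48.

48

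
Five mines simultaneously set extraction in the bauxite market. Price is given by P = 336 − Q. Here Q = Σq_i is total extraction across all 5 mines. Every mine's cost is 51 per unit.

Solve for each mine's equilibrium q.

A representative mine's profit is π_i = q_i(336 − Q) − 51q_i, with Q = q_i + Σ_{j≠i} q_j.
First-order condition: 285 − 2q_i − Σ_{j≠i} q_j = 0.
In a symmetric equilibrium every mine chooses the same q, so Σ_{j≠i} q_j = 4q. The condition becomes 285 − 6q = 0, giving q = 285/6 = 47.5.

47.5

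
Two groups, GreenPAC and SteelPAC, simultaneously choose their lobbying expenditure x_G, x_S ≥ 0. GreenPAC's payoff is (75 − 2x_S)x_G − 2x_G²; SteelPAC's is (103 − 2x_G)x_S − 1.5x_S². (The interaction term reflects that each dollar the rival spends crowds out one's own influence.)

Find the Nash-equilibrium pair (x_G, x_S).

Expanding GreenPAC's payoff: 75x_G − 2x_Sx_G − 2x_G².
∂π/∂x_G = 75 − 2x_S − 4x_G = 0, so x_G = 18.75 − 0.5x_S.
Likewise for SteelPAC: x_S = 103/3 − (2/3)x_G.
Solving the two reaction functions simultaneously: (1 − (−0.5)(−2/3))x_G = 18.75 − 0.5·(103/3), so (2/3)x_G = 19/12 and x_G = 2.375.
Then x_S = 103/3 − (2/3)·2.375 = 32.75.

2.375, 32.75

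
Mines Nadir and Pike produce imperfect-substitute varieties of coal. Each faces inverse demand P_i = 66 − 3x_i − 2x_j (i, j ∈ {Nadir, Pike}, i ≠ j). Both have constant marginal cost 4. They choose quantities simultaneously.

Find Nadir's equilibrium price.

27.25

Mine Nadir's profit: π = x_{Nadir}(66 − 3x_{Nadir} − 2x_{Pike}) − 4x_{Nadir}.
∂π/∂x_{Nadir} = 62 − 6x_{Nadir} − 2x_{Pike} = 0 ⇒ x_{Nadir} = 31/3 − (1/3)x_{Pike}.
By symmetry x_{Pike} = x_{Nadir}; substituting into the reaction function, (4/3)x_{Nadir} = 31/3 and x_{Nadir} = 7.75.
P_{Nadir} = 66 − 3·7.75 − 2·7.75 = 27.25.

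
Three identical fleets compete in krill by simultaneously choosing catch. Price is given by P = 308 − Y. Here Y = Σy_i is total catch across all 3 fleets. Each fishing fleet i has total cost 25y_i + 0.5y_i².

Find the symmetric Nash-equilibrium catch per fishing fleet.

A representative fishing fleet's profit is π_i = y_i(308 − Y) − 25y_i − 0.5y_i², with Y = y_i + Σ_{j≠i} y_j.
First-order condition: 283 − 3y_i − Σ_{j≠i} y_j = 0.
In a symmetric equilibrium every fishing fleet chooses the same y, so Σ_{j≠i} y_j = 2y. The condition becomes 283 − 5y = 0, giving y = 283/5 = 56.6.

56.6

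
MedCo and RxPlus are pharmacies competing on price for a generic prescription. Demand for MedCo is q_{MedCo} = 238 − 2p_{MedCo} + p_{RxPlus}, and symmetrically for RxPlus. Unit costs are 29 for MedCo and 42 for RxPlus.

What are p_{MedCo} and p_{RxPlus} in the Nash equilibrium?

100.4, 105.6

MedCo's profit: π = (p_{MedCo} − 29)(238 − 2p_{MedCo} + p_{RxPlus}).
∂π/∂p_{MedCo} = 296 − 4p_{MedCo} + p_{RxPlus} = 0 ⇒ p_{MedCo} = 74 + 0.25p_{RxPlus}.
Similarly p_{RxPlus} = 80.5 + 0.25p_{MedCo}.
Plugging p_{RxPlus} into MedCo's best response: p_{MedCo} = 74 + 0.25(80.5 + 0.25p_{MedCo}) ⇒ 0.9375p_{MedCo} = 94.125, so p_{MedCo} = 100.4.
Then p_{RxPlus} = 80.5 + 0.25·100.4 = 105.6.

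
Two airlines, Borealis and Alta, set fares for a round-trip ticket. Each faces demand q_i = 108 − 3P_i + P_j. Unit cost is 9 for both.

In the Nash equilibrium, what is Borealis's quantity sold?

54

Borealis's profit: π = (P_{Borealis} − 9)(108 − 3P_{Borealis} + P_{Alta}).
∂π/∂P_{Borealis} = 135 − 6P_{Borealis} + P_{Alta} = 0 ⇒ P_{Borealis} = 22.5 + (1/6)P_{Alta}.
Setting P_{Borealis} = P_{Alta} in the reaction function: P_{Borealis} = 22.5 + (1/6)P_{Borealis}, so P_{Borealis} = 22.5 / (5/6) = 27.
q_{Borealis} = 108 − 3·27 + 27 = 54.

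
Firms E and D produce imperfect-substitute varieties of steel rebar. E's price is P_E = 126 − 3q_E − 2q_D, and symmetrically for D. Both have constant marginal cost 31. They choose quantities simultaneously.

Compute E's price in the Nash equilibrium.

66.625

Firm E's profit: π = q_E(126 − 3q_E − 2q_D) − 31q_E.
∂π/∂q_E = 95 − 6q_E − 2q_D = 0 ⇒ q_E = 95/6 − (1/3)q_D.
Setting q_E = q_D in the reaction function: q_E = 95/6 − (1/3)q_E, so q_E = (95/6) / (4/3) = 11.875.
P_E = 126 − 3·11.875 − 2·11.875 = 66.625.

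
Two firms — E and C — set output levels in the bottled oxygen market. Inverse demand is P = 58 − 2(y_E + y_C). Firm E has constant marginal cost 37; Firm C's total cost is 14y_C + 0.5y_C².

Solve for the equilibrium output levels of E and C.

Firm E's profit: π = y_E(58 − 2(y_E + y_C)) − 37y_E.
∂π/∂y_E = 21 − 4y_E − 2y_C = 0, so y_E = 5.25 − 0.5y_C.
For C: ∂π/∂y_C = 44 − 5y_C − 2y_E = 0 ⇒ y_C = 8.8 − 0.4y_E.
Solving the two reaction functions simultaneously: (1 − (−0.5)(−0.4))y_E = 5.25 − 0.5·8.8, so 0.8y_E = 0.85 and y_E = 1.0625.
Then y_C = 8.8 − 0.4·1.0625 = 8.375.

1.0625, 8.375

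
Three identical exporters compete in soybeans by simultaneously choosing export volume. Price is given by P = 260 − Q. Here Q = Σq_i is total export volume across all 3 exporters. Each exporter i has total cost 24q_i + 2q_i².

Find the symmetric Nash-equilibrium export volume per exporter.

29.5

A representative exporter's profit is π_i = q_i(260 − Q) − 24q_i − 2q_i², with Q = q_i + Σ_{j≠i} q_j.
First-order condition: 236 − 6q_i − Σ_{j≠i} q_j = 0.
Imposing symmetry (q_j = q for all j) turns Σ_{j≠i} q_j into 2q, so 236 = 8q and q = 29.5.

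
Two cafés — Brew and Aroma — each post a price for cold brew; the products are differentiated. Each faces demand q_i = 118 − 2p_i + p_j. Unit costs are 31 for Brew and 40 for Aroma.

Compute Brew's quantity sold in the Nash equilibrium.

60.4

Brew's profit: π = (p_{Brew} − 31)(118 − 2p_{Brew} + p_{Aroma}).
∂π/∂p_{Brew} = 180 − 4p_{Brew} + p_{Aroma} = 0 ⇒ p_{Brew} = 45 + 0.25p_{Aroma}.
Similarly p_{Aroma} = 49.5 + 0.25p_{Brew}.
Plugging p_{Aroma} into Brew's best response: p_{Brew} = 45 + 0.25(49.5 + 0.25p_{Brew}) ⇒ 0.9375p_{Brew} = 57.375, so p_{Brew} = 61.2.
Then p_{Aroma} = 49.5 + 0.25·61.2 = 64.8.
q_{Brew} = 118 − 2·61.2 + 64.8 = 60.4.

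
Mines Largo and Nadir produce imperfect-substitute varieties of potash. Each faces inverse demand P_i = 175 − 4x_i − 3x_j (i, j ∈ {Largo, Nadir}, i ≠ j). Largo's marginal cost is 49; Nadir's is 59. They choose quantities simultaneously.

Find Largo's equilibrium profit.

576

Mine Largo's profit: π = x_{Largo}(175 − 4x_{Largo} − 3x_{Nadir}) − 49x_{Largo}.
∂π/∂x_{Largo} = 126 − 8x_{Largo} − 3x_{Nadir} = 0 ⇒ x_{Largo} = 15.75 − 0.375x_{Nadir}.
Similarly x_{Nadir} = 14.5 − 0.375x_{Largo}.
Plugging x_{Nadir} into Largo's best response: x_{Largo} = 15.75 − 0.375(14.5 − 0.375x_{Largo}) ⇒ (55/64)x_{Largo} = 10.3125, so x_{Largo} = 12.
Then x_{Nadir} = 14.5 − 0.375·12 = 10.
P_{Largo} = 175 − 4·12 − 3·10 = 97.
Profit = (97 − 49)·12 = 576.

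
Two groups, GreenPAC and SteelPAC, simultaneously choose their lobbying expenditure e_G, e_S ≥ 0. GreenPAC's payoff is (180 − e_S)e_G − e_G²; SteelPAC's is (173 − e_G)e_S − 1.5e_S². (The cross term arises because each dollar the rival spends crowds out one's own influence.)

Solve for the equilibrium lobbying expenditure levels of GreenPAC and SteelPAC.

73.4, 33.2

Expanding GreenPAC's payoff: 180e_G − e_Se_G − e_G².
∂π/∂e_G = 180 − e_S − 2e_G = 0, so e_G = 90 − 0.5e_S.
Likewise for SteelPAC: e_S = 173/3 − (1/3)e_G.
Substituting the second reaction function into the first: e_G = 90 − 0.5(173/3 − (1/3)e_G), which gives (5/6)e_G = 367/6 ⇒ e_G = 73.4.
Then e_S = 173/3 − (1/3)·73.4 = 33.2.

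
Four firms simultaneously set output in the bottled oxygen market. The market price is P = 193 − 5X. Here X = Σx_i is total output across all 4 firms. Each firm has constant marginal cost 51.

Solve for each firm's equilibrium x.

5.68

A representative firm's profit is π_i = x_i(193 − 5X) − 51x_i, with X = x_i + Σ_{j≠i} x_j.
First-order condition: 142 − 10x_i − 5Σ_{j≠i} x_j = 0.
With identical firms, set every x_j = x: then 142 − 10x − 15x = 0, i.e. x = 142/25 = 5.68.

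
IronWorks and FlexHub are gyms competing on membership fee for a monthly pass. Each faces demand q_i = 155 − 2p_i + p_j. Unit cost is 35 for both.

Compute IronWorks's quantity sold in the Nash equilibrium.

80

IronWorks's profit: π = (p_{IronWorks} − 35)(155 − 2p_{IronWorks} + p_{FlexHub}).
∂π/∂p_{IronWorks} = 225 − 4p_{IronWorks} + p_{FlexHub} = 0 ⇒ p_{IronWorks} = 56.25 + 0.25p_{FlexHub}.
By symmetry p_{FlexHub} = p_{IronWorks}; substituting into the reaction function, 0.75p_{IronWorks} = 56.25 and p_{IronWorks} = 75.
q_{IronWorks} = 155 − 2·75 + 75 = 80.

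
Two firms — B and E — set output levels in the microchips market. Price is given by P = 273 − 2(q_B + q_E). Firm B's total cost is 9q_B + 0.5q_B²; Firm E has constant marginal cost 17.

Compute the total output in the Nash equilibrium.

81

Firm B's profit: π = q_B(273 − 2(q_B + q_E)) − 9q_B − 0.5q_B².
∂π/∂q_B = 264 − 5q_B − 2q_E = 0, so q_B = 52.8 − 0.4q_E.
For E: ∂π/∂q_E = 256 − 4q_E − 2q_B = 0 ⇒ q_E = 64 − 0.5q_B.
Solving the two reaction functions simultaneously: (1 − (−0.4)(−0.5))q_B = 52.8 − 0.4·64, so 0.8q_B = 27.2 and q_B = 34.
Then q_E = 64 − 0.5·34 = 47.
Total output: 34 + 47 = 81.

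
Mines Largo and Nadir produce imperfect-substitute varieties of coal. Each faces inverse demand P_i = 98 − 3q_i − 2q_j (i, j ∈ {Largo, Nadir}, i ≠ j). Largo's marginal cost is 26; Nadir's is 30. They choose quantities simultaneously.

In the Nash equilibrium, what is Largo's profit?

256.6875

Mine Largo's profit: π = q_{Largo}(98 − 3q_{Largo} − 2q_{Nadir}) − 26q_{Largo}.
∂π/∂q_{Largo} = 72 − 6q_{Largo} − 2q_{Nadir} = 0 ⇒ q_{Largo} = 12 − (1/3)q_{Nadir}.
Similarly q_{Nadir} = 34/3 − (1/3)q_{Largo}.
Plugging q_{Nadir} into Largo's best response: q_{Largo} = 12 − (1/3)(34/3 − (1/3)q_{Largo}) ⇒ (8/9)q_{Largo} = 74/9, so q_{Largo} = 9.25.
Then q_{Nadir} = 34/3 − (1/3)·9.25 = 8.25.
P_{Largo} = 98 − 3·9.25 − 2·8.25 = 53.75.
Profit = (53.75 − 26)·9.25 = 256.6875.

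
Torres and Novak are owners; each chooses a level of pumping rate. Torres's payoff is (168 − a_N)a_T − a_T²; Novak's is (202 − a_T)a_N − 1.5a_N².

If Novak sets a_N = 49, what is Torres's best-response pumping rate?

59.5

Expanding Torres's payoff: 168a_T − a_Na_T − a_T².
∂π/∂a_T = 168 − a_N − 2a_T = 0, so a_T = 84 − 0.5a_N.
At a_N = 49: a_T = 84 − 0.5·49 = 59.5.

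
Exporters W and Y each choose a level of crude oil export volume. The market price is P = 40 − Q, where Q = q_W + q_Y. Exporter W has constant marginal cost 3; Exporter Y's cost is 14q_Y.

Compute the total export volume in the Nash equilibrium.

Exporter W's profit: π = q_W(40 − (q_W + q_Y)) − 3q_W.
∂π/∂q_W = 37 − 2q_W − q_Y = 0, so q_W = 18.5 − 0.5q_Y.
By the same steps for Y: q_Y = 13 − 0.5q_W.
Plugging q_Y into W's best response: q_W = 18.5 − 0.5(13 − 0.5q_W) ⇒ 0.75q_W = 12, so q_W = 16.
Then q_Y = 13 − 0.5·16 = 5.
Total export volume: 16 + 5 = 21.

21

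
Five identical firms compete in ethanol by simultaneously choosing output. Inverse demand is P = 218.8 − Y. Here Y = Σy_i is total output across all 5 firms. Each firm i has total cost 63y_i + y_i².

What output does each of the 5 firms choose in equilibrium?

19.475

A representative firm's profit is π_i = y_i(218.8 − Y) − 63y_i − y_i², with Y = y_i + Σ_{j≠i} y_j.
First-order condition: 155.8 − 4y_i − Σ_{j≠i} y_j = 0.
With identical firms, set every y_j = y: then 155.8 − 4y − 4y = 0, i.e. y = 155.8/8 = 19.475.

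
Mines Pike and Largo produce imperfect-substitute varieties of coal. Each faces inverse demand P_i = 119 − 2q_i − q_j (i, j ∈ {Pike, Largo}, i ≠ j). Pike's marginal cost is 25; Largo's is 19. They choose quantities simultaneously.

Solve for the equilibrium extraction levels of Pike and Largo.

Mine Pike's profit: π = q_{Pike}(119 − 2q_{Pike} − q_{Largo}) − 25q_{Pike}.
∂π/∂q_{Pike} = 94 − 4q_{Pike} − q_{Largo} = 0 ⇒ q_{Pike} = 23.5 − 0.25q_{Largo}.
Similarly q_{Largo} = 25 − 0.25q_{Pike}.
Plugging q_{Largo} into Pike's best response: q_{Pike} = 23.5 − 0.25(25 − 0.25q_{Pike}) ⇒ 0.9375q_{Pike} = 17.25, so q_{Pike} = 18.4.
Then q_{Largo} = 25 − 0.25·18.4 = 20.4.

18.4, 20.4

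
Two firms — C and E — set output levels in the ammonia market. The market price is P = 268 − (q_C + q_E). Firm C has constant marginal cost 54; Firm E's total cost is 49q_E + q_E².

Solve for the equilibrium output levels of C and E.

Firm C's profit: π = q_C(268 − (q_C + q_E)) − 54q_C.
∂π/∂q_C = 214 − 2q_C − q_E = 0, so q_C = 107 − 0.5q_E.
For E: ∂π/∂q_E = 219 − 4q_E − q_C = 0 ⇒ q_E = 54.75 − 0.25q_C.
Plugging q_E into C's best response: q_C = 107 − 0.5(54.75 − 0.25q_C) ⇒ 0.875q_C = 79.625, so q_C = 91.
Then q_E = 54.75 − 0.25·91 = 32.

91, 32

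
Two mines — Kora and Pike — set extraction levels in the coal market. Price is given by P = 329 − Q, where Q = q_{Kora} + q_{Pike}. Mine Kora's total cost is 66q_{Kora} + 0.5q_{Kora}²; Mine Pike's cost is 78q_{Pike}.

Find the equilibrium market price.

176

Mine Kora's profit: π = q_{Kora}(329 − (q_{Kora} + q_{Pike})) − 66q_{Kora} − 0.5q_{Kora}².
∂π/∂q_{Kora} = 263 − 3q_{Kora} − q_{Pike} = 0, so q_{Kora} = 263/3 − (1/3)q_{Pike}.
For Pike: ∂π/∂q_{Pike} = 251 − 2q_{Pike} − q_{Kora} = 0 ⇒ q_{Pike} = 125.5 − 0.5q_{Kora}.
Plugging q_{Pike} into Kora's best response: q_{Kora} = 263/3 − (1/3)(125.5 − 0.5q_{Kora}) ⇒ (5/6)q_{Kora} = 275/6, so q_{Kora} = 55.
Then q_{Pike} = 125.5 − 0.5·55 = 98.
Equilibrium price: P = 329 − 153 = 176.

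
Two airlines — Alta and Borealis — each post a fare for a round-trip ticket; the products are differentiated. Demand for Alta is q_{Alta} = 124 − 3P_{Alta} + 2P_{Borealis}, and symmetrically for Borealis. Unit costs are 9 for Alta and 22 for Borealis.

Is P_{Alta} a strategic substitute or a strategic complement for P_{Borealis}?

strategic complements

Alta's profit: π = (P_{Alta} − 9)(124 − 3P_{Alta} + 2P_{Borealis}).
∂π/∂P_{Alta} = 151 − 6P_{Alta} + 2P_{Borealis} = 0 ⇒ P_{Alta} = 151/6 + (1/3)P_{Borealis}.
The best-response slope dP_{Alta}/dP_{Borealis} = 1/3 > 0: the reaction function is upward-sloping, so the choices are strategic complements.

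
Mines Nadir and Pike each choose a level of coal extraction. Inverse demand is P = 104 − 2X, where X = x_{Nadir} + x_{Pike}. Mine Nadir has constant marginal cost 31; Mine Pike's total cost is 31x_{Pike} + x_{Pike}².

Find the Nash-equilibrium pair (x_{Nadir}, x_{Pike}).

Mine Nadir's profit: π = x_{Nadir}(104 − 2(x_{Nadir} + x_{Pike})) − 31x_{Nadir}.
∂π/∂x_{Nadir} = 73 − 4x_{Nadir} − 2x_{Pike} = 0, so x_{Nadir} = 18.25 − 0.5x_{Pike}.
For Pike: ∂π/∂x_{Pike} = 73 − 6x_{Pike} − 2x_{Nadir} = 0 ⇒ x_{Pike} = 73/6 − (1/3)x_{Nadir}.
Plugging x_{Pike} into Nadir's best response: x_{Nadir} = 18.25 − 0.5(73/6 − (1/3)x_{Nadir}) ⇒ (5/6)x_{Nadir} = 73/6, so x_{Nadir} = 14.6.
Then x_{Pike} = 73/6 − (1/3)·14.6 = 7.3.

14.6, 7.3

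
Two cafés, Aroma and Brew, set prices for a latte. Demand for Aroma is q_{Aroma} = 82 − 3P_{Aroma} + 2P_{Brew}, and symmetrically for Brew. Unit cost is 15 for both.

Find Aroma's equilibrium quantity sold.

50.25

Aroma's profit: π = (P_{Aroma} − 15)(82 − 3P_{Aroma} + 2P_{Brew}).
∂π/∂P_{Aroma} = 127 − 6P_{Aroma} + 2P_{Brew} = 0 ⇒ P_{Aroma} = 127/6 + (1/3)P_{Brew}.
Setting P_{Aroma} = P_{Brew} in the reaction function: P_{Aroma} = 127/6 + (1/3)P_{Aroma}, so P_{Aroma} = (127/6) / (2/3) = 31.75.
q_{Aroma} = 82 − 3·31.75 + 2·31.75 = 50.25.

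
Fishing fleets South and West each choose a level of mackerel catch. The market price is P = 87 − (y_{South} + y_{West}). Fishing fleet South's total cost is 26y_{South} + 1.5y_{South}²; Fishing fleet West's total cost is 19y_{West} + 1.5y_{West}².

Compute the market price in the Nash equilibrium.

Fishing fleet South's profit: π = y_{South}(87 − (y_{South} + y_{West})) − 26y_{South} − 1.5y_{South}².
∂π/∂y_{South} = 61 − 5y_{South} − y_{West} = 0, so y_{South} = 12.2 − 0.2y_{West}.
By the same steps for West: y_{West} = 13.6 − 0.2y_{South}.
Solving the two reaction functions simultaneously: (1 − (−0.2)(−0.2))y_{South} = 12.2 − 0.2·13.6, so 0.96y_{South} = 9.48 and y_{South} = 9.875.
Then y_{West} = 13.6 − 0.2·9.875 = 11.625.
Equilibrium price: P = 87 − 21.5 = 65.5.

65.5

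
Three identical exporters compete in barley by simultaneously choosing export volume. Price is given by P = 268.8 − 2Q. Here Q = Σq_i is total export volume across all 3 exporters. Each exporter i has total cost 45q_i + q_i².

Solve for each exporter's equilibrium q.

22.38

A representative exporter's profit is π_i = q_i(268.8 − 2Q) − 45q_i − q_i², with Q = q_i + Σ_{j≠i} q_j.
First-order condition: 223.8 − 6q_i − 2Σ_{j≠i} q_j = 0.
With identical exporters, set every q_j = q: then 223.8 − 6q − 4q = 0, i.e. q = 223.8/10 = 22.38.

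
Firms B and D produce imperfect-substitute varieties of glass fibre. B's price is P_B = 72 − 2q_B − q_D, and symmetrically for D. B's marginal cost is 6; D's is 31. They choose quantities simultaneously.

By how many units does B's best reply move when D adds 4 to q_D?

-1

Firm B's profit: π = q_B(72 − 2q_B − q_D) − 6q_B.
∂π/∂q_B = 66 − 4q_B − q_D = 0 ⇒ q_B = 16.5 − 0.25q_D.
The reaction-function slope is −0.25, so a 4-unit rise in q_D moves q_B by −0.25 × 4 = −1. B's best response falls — the actions are strategic substitutes.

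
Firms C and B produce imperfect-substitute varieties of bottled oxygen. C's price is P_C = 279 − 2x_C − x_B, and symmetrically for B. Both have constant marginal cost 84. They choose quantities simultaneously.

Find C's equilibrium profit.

3042

Firm C's profit: π = x_C(279 − 2x_C − x_B) − 84x_C.
∂π/∂x_C = 195 − 4x_C − x_B = 0 ⇒ x_C = 48.75 − 0.25x_B.
By symmetry x_B = x_C; substituting into the reaction function, 1.25x_C = 48.75 and x_C = 39.
P_C = 279 − 2·39 − 39 = 162.
Profit = (162 − 84)·39 = 3042.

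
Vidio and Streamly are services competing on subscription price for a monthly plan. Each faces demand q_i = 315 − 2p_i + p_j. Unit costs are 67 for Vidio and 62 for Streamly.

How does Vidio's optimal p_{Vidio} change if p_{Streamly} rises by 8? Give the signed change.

Vidio's profit: π = (p_{Vidio} − 67)(315 − 2p_{Vidio} + p_{Streamly}).
∂π/∂p_{Vidio} = 449 − 4p_{Vidio} + p_{Streamly} = 0 ⇒ p_{Vidio} = 112.25 + 0.25p_{Streamly}.
The reaction-function slope is 0.25, so an 8-unit rise in p_{Streamly} moves p_{Vidio} by 0.25 × 8 = 2. Vidio's best response rises — the actions are strategic complements.

2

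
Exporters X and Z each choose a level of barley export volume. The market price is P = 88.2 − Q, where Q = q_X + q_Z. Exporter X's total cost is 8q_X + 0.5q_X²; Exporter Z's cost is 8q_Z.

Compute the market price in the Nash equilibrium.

Exporter X's profit: π = q_X(88.2 − (q_X + q_Z)) − 8q_X − 0.5q_X².
∂π/∂q_X = 80.2 − 3q_X − q_Z = 0, so q_X = 401/15 − (1/3)q_Z.
For Z: ∂π/∂q_Z = 80.2 − 2q_Z − q_X = 0 ⇒ q_Z = 40.1 − 0.5q_X.
Plugging q_Z into X's best response: q_X = 401/15 − (1/3)(40.1 − 0.5q_X) ⇒ (5/6)q_X = 401/30, so q_X = 16.04.
Then q_Z = 40.1 − 0.5·16.04 = 32.08.
Equilibrium price: P = 88.2 − 48.12 = 40.08.

40.08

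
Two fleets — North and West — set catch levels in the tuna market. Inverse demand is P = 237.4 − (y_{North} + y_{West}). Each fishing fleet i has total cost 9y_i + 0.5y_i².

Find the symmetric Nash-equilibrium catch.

57.1

Fishing fleet North's profit: π = y_{North}(237.4 − (y_{North} + y_{West})) − 9y_{North} − 0.5y_{North}².
∂π/∂y_{North} = 228.4 − 3y_{North} − y_{West} = 0, so y_{North} = 1142/15 − (1/3)y_{West}.
Setting y_{North} = y_{West} in the reaction function: y_{North} = 1142/15 − (1/3)y_{North}, so y_{North} = (1142/15) / (4/3) = 57.1.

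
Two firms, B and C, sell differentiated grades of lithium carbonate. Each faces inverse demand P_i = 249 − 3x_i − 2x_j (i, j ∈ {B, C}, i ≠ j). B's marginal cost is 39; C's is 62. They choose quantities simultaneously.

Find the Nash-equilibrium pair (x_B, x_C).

27.6875, 21.9375

Firm B's profit: π = x_B(249 − 3x_B − 2x_C) − 39x_B.
∂π/∂x_B = 210 − 6x_B − 2x_C = 0 ⇒ x_B = 35 − (1/3)x_C.
Similarly x_C = 187/6 − (1/3)x_B.
Plugging x_C into B's best response: x_B = 35 − (1/3)(187/6 − (1/3)x_B) ⇒ (8/9)x_B = 443/18, so x_B = 27.6875.
Then x_C = 187/6 − (1/3)·27.6875 = 21.9375.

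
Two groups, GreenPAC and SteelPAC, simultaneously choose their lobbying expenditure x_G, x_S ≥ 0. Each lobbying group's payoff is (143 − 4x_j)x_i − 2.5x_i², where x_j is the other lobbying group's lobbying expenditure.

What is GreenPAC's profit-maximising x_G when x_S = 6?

23.8

GreenPAC's payoff is (143 − 4x_S)x_G − 2.5x_G².
∂π/∂x_G = 143 − 4x_S − 5x_G = 0, so x_G = 28.6 − 0.8x_S.
At x_S = 6: x_G = 28.6 − 0.8·6 = 23.8.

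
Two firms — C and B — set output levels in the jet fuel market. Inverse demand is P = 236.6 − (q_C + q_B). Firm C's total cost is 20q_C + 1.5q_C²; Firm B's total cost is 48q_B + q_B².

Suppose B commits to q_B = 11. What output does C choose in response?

Firm C's profit: π = q_C(236.6 − (q_C + q_B)) − 20q_C − 1.5q_C².
∂π/∂q_C = 216.6 − 5q_C − q_B = 0, so q_C = 43.32 − 0.2q_B.
At q_B = 11: q_C = 43.32 − 0.2·11 = 41.12.

41.12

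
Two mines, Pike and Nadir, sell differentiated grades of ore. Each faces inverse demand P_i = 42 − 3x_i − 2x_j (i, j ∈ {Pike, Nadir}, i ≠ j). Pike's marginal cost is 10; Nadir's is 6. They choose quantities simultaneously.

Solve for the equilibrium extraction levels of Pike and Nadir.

3.75, 4.75

Mine Pike's profit: π = x_{Pike}(42 − 3x_{Pike} − 2x_{Nadir}) − 10x_{Pike}.
∂π/∂x_{Pike} = 32 − 6x_{Pike} − 2x_{Nadir} = 0 ⇒ x_{Pike} = 16/3 − (1/3)x_{Nadir}.
Similarly x_{Nadir} = 6 − (1/3)x_{Pike}.
Plugging x_{Nadir} into Pike's best response: x_{Pike} = 16/3 − (1/3)(6 − (1/3)x_{Pike}) ⇒ (8/9)x_{Pike} = 10/3, so x_{Pike} = 3.75.
Then x_{Nadir} = 6 − (1/3)·3.75 = 4.75.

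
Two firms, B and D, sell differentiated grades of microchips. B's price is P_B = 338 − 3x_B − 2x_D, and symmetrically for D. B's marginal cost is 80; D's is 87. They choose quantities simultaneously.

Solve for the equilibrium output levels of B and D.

Firm B's profit: π = x_B(338 − 3x_B − 2x_D) − 80x_B.
∂π/∂x_B = 258 − 6x_B − 2x_D = 0 ⇒ x_B = 43 − (1/3)x_D.
Similarly x_D = 251/6 − (1/3)x_B.
Solving the two reaction functions simultaneously: (1 − (−1/3)(−1/3))x_B = 43 − (1/3)·(251/6), so (8/9)x_B = 523/18 and x_B = 32.6875.
Then x_D = 251/6 − (1/3)·32.6875 = 30.9375.

32.6875, 30.9375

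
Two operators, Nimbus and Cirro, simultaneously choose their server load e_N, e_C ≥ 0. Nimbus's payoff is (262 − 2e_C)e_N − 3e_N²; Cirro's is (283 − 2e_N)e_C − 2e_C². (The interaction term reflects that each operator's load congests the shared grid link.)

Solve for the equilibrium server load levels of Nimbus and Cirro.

Expanding Nimbus's payoff: 262e_N − 2e_Ce_N − 3e_N².
∂π/∂e_N = 262 − 2e_C − 6e_N = 0, so e_N = 131/3 − (1/3)e_C.
Likewise for Cirro: e_C = 70.75 − 0.5e_N.
Substituting the second reaction function into the first: e_N = 131/3 − (1/3)(70.75 − 0.5e_N), which gives (5/6)e_N = 241/12 ⇒ e_N = 24.1.
Then e_C = 70.75 − 0.5·24.1 = 58.7.

24.1, 58.7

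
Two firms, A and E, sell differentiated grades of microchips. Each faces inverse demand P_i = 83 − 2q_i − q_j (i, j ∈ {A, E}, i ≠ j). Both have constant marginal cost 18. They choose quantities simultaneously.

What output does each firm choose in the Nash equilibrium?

13

Firm A's profit: π = q_A(83 − 2q_A − q_E) − 18q_A.
∂π/∂q_A = 65 − 4q_A − q_E = 0 ⇒ q_A = 16.25 − 0.25q_E.
By symmetry q_E = q_A; substituting into the reaction function, 1.25q_A = 16.25 and q_A = 13.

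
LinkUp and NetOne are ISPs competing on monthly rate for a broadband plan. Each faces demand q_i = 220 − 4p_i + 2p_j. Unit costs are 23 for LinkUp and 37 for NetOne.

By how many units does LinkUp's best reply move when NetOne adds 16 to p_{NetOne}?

LinkUp's profit: π = (p_{LinkUp} − 23)(220 − 4p_{LinkUp} + 2p_{NetOne}).
∂π/∂p_{LinkUp} = 312 − 8p_{LinkUp} + 2p_{NetOne} = 0 ⇒ p_{LinkUp} = 39 + 0.25p_{NetOne}.
The reaction-function slope is 0.25, so a 16-unit rise in p_{NetOne} moves p_{LinkUp} by 0.25 × 16 = 4. LinkUp's best response rises — the actions are strategic complements.

4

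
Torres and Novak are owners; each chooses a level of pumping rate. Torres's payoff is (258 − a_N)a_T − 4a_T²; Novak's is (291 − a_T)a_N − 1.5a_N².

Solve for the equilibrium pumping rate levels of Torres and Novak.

Expanding Torres's payoff: 258a_T − a_Na_T − 4a_T².
∂π/∂a_T = 258 − a_N − 8a_T = 0, so a_T = 32.25 − 0.125a_N.
Likewise for Novak: a_N = 97 − (1/3)a_T.
Solving the two reaction functions simultaneously: (1 − (−0.125)(−1/3))a_T = 32.25 − 0.125·97, so (23/24)a_T = 20.125 and a_T = 21.
Then a_N = 97 − (1/3)·21 = 90.

21, 90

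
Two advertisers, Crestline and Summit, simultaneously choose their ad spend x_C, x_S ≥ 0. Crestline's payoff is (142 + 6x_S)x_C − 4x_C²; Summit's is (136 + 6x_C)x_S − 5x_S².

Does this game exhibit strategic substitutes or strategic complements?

Expanding Crestline's payoff: 142x_C + 6x_Sx_C − 4x_C².
∂π/∂x_C = 142 + 6x_S − 8x_C = 0, so x_C = 17.75 + 0.75x_S.
The best-response slope dx_C/dx_S = 0.75 > 0: the reaction function is upward-sloping, so the choices are strategic complements.

strategic complements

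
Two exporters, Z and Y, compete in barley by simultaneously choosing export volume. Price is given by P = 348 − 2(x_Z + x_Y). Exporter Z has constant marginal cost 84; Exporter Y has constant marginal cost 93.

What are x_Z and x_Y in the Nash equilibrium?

45.5, 41

Exporter Z's profit: π = x_Z(348 − 2(x_Z + x_Y)) − 84x_Z.
∂π/∂x_Z = 264 − 4x_Z − 2x_Y = 0, so x_Z = 66 − 0.5x_Y.
By the same steps for Y: x_Y = 63.75 − 0.5x_Z.
Solving the two reaction functions simultaneously: (1 − (−0.5)(−0.5))x_Z = 66 − 0.5·63.75, so 0.75x_Z = 34.125 and x_Z = 45.5.
Then x_Y = 63.75 − 0.5·45.5 = 41.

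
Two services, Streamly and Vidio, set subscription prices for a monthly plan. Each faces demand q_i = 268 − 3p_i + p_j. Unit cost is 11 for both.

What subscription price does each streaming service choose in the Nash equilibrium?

Streamly's profit: π = (p_{Streamly} − 11)(268 − 3p_{Streamly} + p_{Vidio}).
∂π/∂p_{Streamly} = 301 − 6p_{Streamly} + p_{Vidio} = 0 ⇒ p_{Streamly} = 301/6 + (1/6)p_{Vidio}.
Setting p_{Streamly} = p_{Vidio} in the reaction function: p_{Streamly} = 301/6 + (1/6)p_{Streamly}, so p_{Streamly} = (301/6) / (5/6) = 60.2.

60.2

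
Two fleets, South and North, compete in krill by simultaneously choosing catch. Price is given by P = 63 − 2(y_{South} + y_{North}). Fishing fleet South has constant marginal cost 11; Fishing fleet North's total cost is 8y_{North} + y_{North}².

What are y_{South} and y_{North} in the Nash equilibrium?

Fishing fleet South's profit: π = y_{South}(63 − 2(y_{South} + y_{North})) − 11y_{South}.
∂π/∂y_{South} = 52 − 4y_{South} − 2y_{North} = 0, so y_{South} = 13 − 0.5y_{North}.
For North: ∂π/∂y_{North} = 55 − 6y_{North} − 2y_{South} = 0 ⇒ y_{North} = 55/6 − (1/3)y_{South}.
Substituting the second reaction function into the first: y_{South} = 13 − 0.5(55/6 − (1/3)y_{South}), which gives (5/6)y_{South} = 101/12 ⇒ y_{South} = 10.1.
Then y_{North} = 55/6 − (1/3)·10.1 = 5.8.

10.1, 5.8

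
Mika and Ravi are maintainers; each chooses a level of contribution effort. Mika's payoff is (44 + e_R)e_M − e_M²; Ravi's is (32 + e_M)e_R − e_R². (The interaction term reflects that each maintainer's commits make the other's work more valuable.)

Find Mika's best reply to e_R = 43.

Expanding Mika's payoff: 44e_M + e_Re_M − e_M².
∂π/∂e_M = 44 + e_R − 2e_M = 0, so e_M = 22 + 0.5e_R.
At e_R = 43: e_M = 22 + 0.5·43 = 43.5.

43.5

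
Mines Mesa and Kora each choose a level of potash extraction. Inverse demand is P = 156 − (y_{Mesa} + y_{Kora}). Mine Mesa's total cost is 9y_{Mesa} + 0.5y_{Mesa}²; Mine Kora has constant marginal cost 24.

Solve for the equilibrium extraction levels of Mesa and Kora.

32.4, 49.8

Mine Mesa's profit: π = y_{Mesa}(156 − (y_{Mesa} + y_{Kora})) − 9y_{Mesa} − 0.5y_{Mesa}².
∂π/∂y_{Mesa} = 147 − 3y_{Mesa} − y_{Kora} = 0, so y_{Mesa} = 49 − (1/3)y_{Kora}.
For Kora: ∂π/∂y_{Kora} = 132 − 2y_{Kora} − y_{Mesa} = 0 ⇒ y_{Kora} = 66 − 0.5y_{Mesa}.
Plugging y_{Kora} into Mesa's best response: y_{Mesa} = 49 − (1/3)(66 − 0.5y_{Mesa}) ⇒ (5/6)y_{Mesa} = 27, so y_{Mesa} = 32.4.
Then y_{Kora} = 66 − 0.5·32.4 = 49.8.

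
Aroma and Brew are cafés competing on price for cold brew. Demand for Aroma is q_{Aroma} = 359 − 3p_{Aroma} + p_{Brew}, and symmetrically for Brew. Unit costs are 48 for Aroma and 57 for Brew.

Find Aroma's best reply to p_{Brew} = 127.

105

Aroma's profit: π = (p_{Aroma} − 48)(359 − 3p_{Aroma} + p_{Brew}).
∂π/∂p_{Aroma} = 503 − 6p_{Aroma} + p_{Brew} = 0 ⇒ p_{Aroma} = 503/6 + (1/6)p_{Brew}.
At p_{Brew} = 127: p_{Aroma} = 503/6 + (1/6)·127 = 105.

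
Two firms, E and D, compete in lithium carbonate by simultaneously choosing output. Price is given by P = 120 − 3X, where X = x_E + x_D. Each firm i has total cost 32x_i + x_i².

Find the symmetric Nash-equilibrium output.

Firm E's profit: π = x_E(120 − 3(x_E + x_D)) − 32x_E − x_E².
∂π/∂x_E = 88 − 8x_E − 3x_D = 0, so x_E = 11 − 0.375x_D.
By symmetry x_D = x_E; substituting into the reaction function, 1.375x_E = 11 and x_E = 8.

8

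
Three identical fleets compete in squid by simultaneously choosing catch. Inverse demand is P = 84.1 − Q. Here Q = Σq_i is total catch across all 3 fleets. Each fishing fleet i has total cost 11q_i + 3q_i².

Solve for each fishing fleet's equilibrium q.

7.31

A representative fishing fleet's profit is π_i = q_i(84.1 − Q) − 11q_i − 3q_i², with Q = q_i + Σ_{j≠i} q_j.
First-order condition: 73.1 − 8q_i − Σ_{j≠i} q_j = 0.
In a symmetric equilibrium every fishing fleet chooses the same q, so Σ_{j≠i} q_j = 2q. The condition becomes 73.1 − 10q = 0, giving q = 73.1/10 = 7.31.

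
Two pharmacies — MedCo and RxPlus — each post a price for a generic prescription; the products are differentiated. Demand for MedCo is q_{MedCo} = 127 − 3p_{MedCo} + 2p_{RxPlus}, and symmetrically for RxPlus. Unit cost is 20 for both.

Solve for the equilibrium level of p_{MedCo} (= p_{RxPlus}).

MedCo's profit: π = (p_{MedCo} − 20)(127 − 3p_{MedCo} + 2p_{RxPlus}).
∂π/∂p_{MedCo} = 187 − 6p_{MedCo} + 2p_{RxPlus} = 0 ⇒ p_{MedCo} = 187/6 + (1/3)p_{RxPlus}.
By symmetry p_{RxPlus} = p_{MedCo}; substituting into the reaction function, (2/3)p_{MedCo} = 187/6 and p_{MedCo} = 46.75.

46.75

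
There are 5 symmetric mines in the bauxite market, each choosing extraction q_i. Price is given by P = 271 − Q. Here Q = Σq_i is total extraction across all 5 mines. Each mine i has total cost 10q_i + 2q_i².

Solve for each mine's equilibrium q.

A representative mine's profit is π_i = q_i(271 − Q) − 10q_i − 2q_i², with Q = q_i + Σ_{j≠i} q_j.
First-order condition: 261 − 6q_i − Σ_{j≠i} q_j = 0.
With identical mines, set every q_j = q: then 261 − 6q − 4q = 0, i.e. q = 261/10 = 26.1.

26.1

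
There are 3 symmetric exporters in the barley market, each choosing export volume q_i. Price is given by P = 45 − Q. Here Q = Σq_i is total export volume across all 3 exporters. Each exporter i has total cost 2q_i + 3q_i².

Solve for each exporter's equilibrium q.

4.3

A representative exporter's profit is π_i = q_i(45 − Q) − 2q_i − 3q_i², with Q = q_i + Σ_{j≠i} q_j.
First-order condition: 43 − 8q_i − Σ_{j≠i} q_j = 0.
In a symmetric equilibrium every exporter chooses the same q, so Σ_{j≠i} q_j = 2q. The condition becomes 43 − 10q = 0, giving q = 43/10 = 4.3.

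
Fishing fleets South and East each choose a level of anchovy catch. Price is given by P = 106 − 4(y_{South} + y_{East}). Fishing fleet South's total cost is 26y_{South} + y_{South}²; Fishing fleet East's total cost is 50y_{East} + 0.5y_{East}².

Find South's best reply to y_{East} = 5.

6

Fishing fleet South's profit: π = y_{South}(106 − 4(y_{South} + y_{East})) − 26y_{South} − y_{South}².
∂π/∂y_{South} = 80 − 10y_{South} − 4y_{East} = 0, so y_{South} = 8 − 0.4y_{East}.
At y_{East} = 5: y_{South} = 8 − 0.4·5 = 6.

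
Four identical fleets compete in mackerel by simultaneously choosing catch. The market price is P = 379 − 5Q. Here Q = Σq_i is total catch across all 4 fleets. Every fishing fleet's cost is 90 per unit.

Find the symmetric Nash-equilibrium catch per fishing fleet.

A representative fishing fleet's profit is π_i = q_i(379 − 5Q) − 90q_i, with Q = q_i + Σ_{j≠i} q_j.
First-order condition: 289 − 10q_i − 5Σ_{j≠i} q_j = 0.
With identical fishing fleets, set every q_j = q: then 289 − 10q − 15q = 0, i.e. q = 289/25 = 11.56.

11.56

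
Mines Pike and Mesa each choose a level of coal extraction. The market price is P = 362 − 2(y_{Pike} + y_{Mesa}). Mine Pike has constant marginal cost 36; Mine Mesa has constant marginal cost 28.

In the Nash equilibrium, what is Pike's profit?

Mine Pike's profit: π = y_{Pike}(362 − 2(y_{Pike} + y_{Mesa})) − 36y_{Pike}.
∂π/∂y_{Pike} = 326 − 4y_{Pike} − 2y_{Mesa} = 0, so y_{Pike} = 81.5 − 0.5y_{Mesa}.
By the same steps for Mesa: y_{Mesa} = 83.5 − 0.5y_{Pike}.
Substituting the second reaction function into the first: y_{Pike} = 81.5 − 0.5(83.5 − 0.5y_{Pike}), which gives 0.75y_{Pike} = 39.75 ⇒ y_{Pike} = 53.
Then y_{Mesa} = 83.5 − 0.5·53 = 57.
Price P = 362 − 2·110 = 142.
Pike's profit: (142 − 36)·53 = 5618.

5618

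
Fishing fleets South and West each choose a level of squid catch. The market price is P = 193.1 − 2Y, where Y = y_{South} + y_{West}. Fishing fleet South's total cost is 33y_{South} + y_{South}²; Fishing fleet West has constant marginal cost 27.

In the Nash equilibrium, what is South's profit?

Fishing fleet South's profit: π = y_{South}(193.1 − 2(y_{South} + y_{West})) − 33y_{South} − y_{South}².
∂π/∂y_{South} = 160.1 − 6y_{South} − 2y_{West} = 0, so y_{South} = 1601/60 − (1/3)y_{West}.
For West: ∂π/∂y_{West} = 166.1 − 4y_{West} − 2y_{South} = 0 ⇒ y_{West} = 41.525 − 0.5y_{South}.
Plugging y_{West} into South's best response: y_{South} = 1601/60 − (1/3)(41.525 − 0.5y_{South}) ⇒ (5/6)y_{South} = 1541/120, so y_{South} = 15.41.
Then y_{West} = 41.525 − 0.5·15.41 = 33.82.
Price P = 193.1 − 2·49.23 = 94.64.
South's profit: (94.64 − 33)·15.41 − (15.41)² = 712.4043.

712.4043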